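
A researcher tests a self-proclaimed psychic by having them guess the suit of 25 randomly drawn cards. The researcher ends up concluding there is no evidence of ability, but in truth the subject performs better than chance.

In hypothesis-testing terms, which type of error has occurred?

The null hypothesis here is that the subject is guessing at random (p = 1/4).
'Concluding there is no evidence of ability' corresponds to failing to reject H₀.
H₀ was not rejected but H₀ is false — a Type II error (false negative).

Type II error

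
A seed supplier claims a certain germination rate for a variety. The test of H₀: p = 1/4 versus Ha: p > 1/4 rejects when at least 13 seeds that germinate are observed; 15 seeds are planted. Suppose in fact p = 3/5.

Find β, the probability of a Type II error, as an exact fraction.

29690124488/30517578125

A Type II error is failing to reject when Ha holds: with p = 3/5, β = P(K ≤ 12).
Equivalently, β = 1 − P(K ≥ 13) = 29690124488/30517578125.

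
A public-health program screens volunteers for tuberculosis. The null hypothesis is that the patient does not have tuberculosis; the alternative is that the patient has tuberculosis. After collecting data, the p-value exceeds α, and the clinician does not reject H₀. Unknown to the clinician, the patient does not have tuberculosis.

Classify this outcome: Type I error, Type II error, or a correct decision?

The test retained a true H₀ — the decision matches the true state.

Neither — the decision is correct.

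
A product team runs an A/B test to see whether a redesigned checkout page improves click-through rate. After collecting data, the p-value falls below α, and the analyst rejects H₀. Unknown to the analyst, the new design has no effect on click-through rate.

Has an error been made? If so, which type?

The conventional null hypothesis here is that the new design has no effect on click-through rate.
H₀ was rejected, but H₀ is actually true.
Rejecting a true null hypothesis is a Type I error (false positive).

Type I error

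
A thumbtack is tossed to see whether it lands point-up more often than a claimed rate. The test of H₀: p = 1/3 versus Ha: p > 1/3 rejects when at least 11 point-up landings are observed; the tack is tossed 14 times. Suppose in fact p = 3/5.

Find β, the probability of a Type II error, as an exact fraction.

5344795024/6103515625

β = P(fail to reject H₀ | Ha true) = P(X ≤ 10 | p = 3/5), X ~ Binomial(14, 3/5).
Summing C(14,j)·(3/5)^j·(2/5)^{14-j} for j = 0..10 gives 5344795024/6103515625.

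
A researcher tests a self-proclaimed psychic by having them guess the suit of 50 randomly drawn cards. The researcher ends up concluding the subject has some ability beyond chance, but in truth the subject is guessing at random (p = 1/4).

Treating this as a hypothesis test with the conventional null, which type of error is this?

The null hypothesis here is that the subject is guessing at random (p = 1/4).
'Concluding the subject has some ability beyond chance' corresponds to rejecting H₀.
H₀ was rejected but H₀ is true — a Type I error (false positive).

Type I error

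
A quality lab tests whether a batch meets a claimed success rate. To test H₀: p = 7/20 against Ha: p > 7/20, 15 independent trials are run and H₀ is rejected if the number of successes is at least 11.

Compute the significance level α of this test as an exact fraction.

α = P(reject H₀ | H₀ true) = P(X ≥ 11 | p = 7/20), with X ~ Binomial(15, 7/20).
Summing C(15,j)(7/20)^j(13/20)^{15−j} for j = 11,…,15 gives 92780127412372743/32768000000000000000.

92780127412372743/32768000000000000000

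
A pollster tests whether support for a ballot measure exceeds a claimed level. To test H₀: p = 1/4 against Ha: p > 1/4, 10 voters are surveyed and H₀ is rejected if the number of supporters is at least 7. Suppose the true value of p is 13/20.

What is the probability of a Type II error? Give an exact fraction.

1244602838129/2560000000000

β = P(fail to reject H₀ | Ha true) = P(X ≤ 6 | p = 13/20), X ~ Binomial(10, 13/20).
Adding the binomial probabilities P(X=0)+…+P(X=6) at p = 13/20 gives 1244602838129/2560000000000.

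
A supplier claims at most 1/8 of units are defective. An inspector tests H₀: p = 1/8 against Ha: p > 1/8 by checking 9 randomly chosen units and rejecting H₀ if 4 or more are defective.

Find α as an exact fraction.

76589/4194304

The significance level is the probability, assuming p = 1/8, of seeing 4 or more defectives in 9 draws.
Computing the lower-tail complement: 1 − 4117715/4194304 = 76589/4194304.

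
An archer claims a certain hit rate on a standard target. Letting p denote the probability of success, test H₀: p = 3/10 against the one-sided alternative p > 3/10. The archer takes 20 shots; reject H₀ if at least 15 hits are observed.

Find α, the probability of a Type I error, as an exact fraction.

The Type I error probability is α = P(Y ≥ 15) computed under H₀, where Y ~ Binomial(20, 3/10).
P(Y ≥ 15) = Σ_{j=15}^{20} C(20,j)·(3/10)^j·(7/10)^{20-j} = 1073500548839793/25000000000000000000.

1073500548839793/25000000000000000000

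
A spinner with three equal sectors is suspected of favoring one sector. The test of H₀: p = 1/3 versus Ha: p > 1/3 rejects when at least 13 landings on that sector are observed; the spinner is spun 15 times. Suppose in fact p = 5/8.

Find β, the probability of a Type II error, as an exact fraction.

33725631854457/35184372088832

A Type II error is failing to reject when Ha holds: with p = 5/8, β = P(K ≤ 12).
Adding the binomial probabilities P(K=0)+…+P(K=12) at p = 5/8 gives 33725631854457/35184372088832.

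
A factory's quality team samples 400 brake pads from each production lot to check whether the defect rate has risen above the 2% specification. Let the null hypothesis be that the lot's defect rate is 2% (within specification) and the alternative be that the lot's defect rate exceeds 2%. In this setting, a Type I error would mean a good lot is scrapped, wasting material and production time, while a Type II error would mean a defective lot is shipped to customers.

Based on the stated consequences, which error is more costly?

Type II error

The Type II consequence (a defective lot is shipped to customers) is more severe than the Type I consequence (a good lot is scrapped, wasting material and production time).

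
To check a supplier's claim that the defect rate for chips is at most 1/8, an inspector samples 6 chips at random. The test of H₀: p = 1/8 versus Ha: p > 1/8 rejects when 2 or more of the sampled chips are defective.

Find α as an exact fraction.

43653/262144

The significance level is the probability, assuming p = 1/8, of seeing 2 or more defectives in 6 draws.
Via the complement, α = 1 − Σ_{j=0}^{1} C(6,j)(1/8)^j(7/8)^{6-j} = 43653/262144.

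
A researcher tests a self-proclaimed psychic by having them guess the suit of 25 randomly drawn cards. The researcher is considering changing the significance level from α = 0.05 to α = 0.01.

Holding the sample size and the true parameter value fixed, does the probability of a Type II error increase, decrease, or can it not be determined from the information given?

A smaller α moves the rejection region further into the tail. With the alternative true, more outcomes now fall outside the rejection region, so failing to reject becomes more likely.

It increases.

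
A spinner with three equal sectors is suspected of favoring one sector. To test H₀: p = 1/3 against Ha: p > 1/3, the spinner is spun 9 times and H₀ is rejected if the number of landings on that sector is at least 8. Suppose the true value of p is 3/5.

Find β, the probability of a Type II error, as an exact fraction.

Under the alternative p = 3/5, S ~ Binomial(9, 3/5); β is the probability the test does not reject, P(S < 8).
Summing C(9,j)·(3/5)^j·(2/5)^{9-j} for j = 0..7 gives 1815344/1953125.

1815344/1953125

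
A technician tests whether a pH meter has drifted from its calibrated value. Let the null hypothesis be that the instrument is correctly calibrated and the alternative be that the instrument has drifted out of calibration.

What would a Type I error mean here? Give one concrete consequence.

A Type I error is rejecting H₀ when H₀ is true.
Here that means pulling the instrument for recalibration when actually the instrument is correctly calibrated.

A Type I error would mean concluding that the instrument has drifted out of calibration when in fact the instrument is correctly calibrated. Consequence: a properly working instrument is taken offline unnecessarily.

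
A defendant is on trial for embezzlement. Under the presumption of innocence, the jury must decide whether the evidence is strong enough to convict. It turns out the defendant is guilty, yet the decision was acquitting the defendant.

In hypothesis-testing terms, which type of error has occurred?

The null hypothesis here is that the defendant is innocent.
'Acquitting the defendant' corresponds to failing to reject H₀.
H₀ was not rejected but H₀ is false — a Type II error (false negative).

Type II error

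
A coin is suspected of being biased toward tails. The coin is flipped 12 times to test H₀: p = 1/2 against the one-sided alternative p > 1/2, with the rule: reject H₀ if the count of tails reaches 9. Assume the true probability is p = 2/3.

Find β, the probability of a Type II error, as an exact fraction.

107515/177147

Under the alternative p = 2/3, S ~ Binomial(12, 2/3); β is the probability the test does not reject, P(S < 9).
Equivalently, β = 1 − P(S ≥ 9) = 107515/177147.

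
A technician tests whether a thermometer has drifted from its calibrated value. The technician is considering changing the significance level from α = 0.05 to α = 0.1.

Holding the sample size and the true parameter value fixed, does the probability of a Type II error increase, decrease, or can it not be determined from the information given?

A larger α widens the rejection region, so when the alternative is true more outcomes lead to rejection — failing to reject becomes less likely.

It decreases.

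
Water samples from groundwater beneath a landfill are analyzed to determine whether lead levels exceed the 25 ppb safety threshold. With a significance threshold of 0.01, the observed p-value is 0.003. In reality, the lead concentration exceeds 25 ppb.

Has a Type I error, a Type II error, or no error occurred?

The conventional null hypothesis is that the lead concentration is at or below 25 ppb (safe).
Since p = 0.003 < α = 0.01, H₀ is rejected.
H₀ is false (actually the lead concentration exceeds 25 ppb).
The decision matches the true state — no error.

No error — this is a correct decision.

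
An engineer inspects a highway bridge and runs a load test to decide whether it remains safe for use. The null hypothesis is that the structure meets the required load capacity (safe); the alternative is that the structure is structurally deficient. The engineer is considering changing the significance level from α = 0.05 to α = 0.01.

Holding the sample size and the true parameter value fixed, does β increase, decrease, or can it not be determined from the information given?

A smaller α moves the rejection region further into the tail. With the alternative true, more outcomes now fall outside the rejection region, so failing to reject becomes more likely.

It increases.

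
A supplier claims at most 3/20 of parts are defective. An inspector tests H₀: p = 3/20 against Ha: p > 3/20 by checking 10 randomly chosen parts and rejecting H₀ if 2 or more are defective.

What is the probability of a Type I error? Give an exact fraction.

Under H₀, S ~ Binomial(10, 3/20); the Type I error rate is P(S ≥ 2).
Computing the lower-tail complement: 1 − 5573630195359/10240000000000 = 4666369804641/10240000000000.

4666369804641/10240000000000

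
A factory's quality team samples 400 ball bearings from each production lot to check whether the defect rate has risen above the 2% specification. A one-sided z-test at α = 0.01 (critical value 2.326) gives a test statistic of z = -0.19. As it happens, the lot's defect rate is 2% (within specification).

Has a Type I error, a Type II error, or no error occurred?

Neither — the decision is correct.

The conventional null hypothesis is that the lot's defect rate is 2% (within specification).
Since z = -0.19 ≤ z* = 2.326, H₀ is not rejected.
H₀ is true (actually the lot's defect rate is 2% (within specification)).
The decision matches the true state — no error.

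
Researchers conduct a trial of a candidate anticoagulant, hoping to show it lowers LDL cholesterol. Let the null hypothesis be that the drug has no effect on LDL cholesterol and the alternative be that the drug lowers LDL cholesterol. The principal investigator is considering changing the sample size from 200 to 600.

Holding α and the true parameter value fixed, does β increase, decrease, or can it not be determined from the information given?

A larger sample reduces the standard error, pulling the sampling distribution under Ha further from the non-rejection region.

It decreases.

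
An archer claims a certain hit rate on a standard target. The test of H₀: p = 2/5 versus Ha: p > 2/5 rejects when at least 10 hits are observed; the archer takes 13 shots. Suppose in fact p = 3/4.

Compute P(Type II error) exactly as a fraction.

A Type II error is failing to reject when Ha holds: with p = 3/4, β = P(K ≤ 9).
Summing C(13,j)·(3/4)^j·(1/4)^{13-j} for j = 0..9 gives 3487541/8388608.

3487541/8388608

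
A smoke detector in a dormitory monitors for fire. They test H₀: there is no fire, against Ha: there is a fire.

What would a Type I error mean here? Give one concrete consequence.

A Type I error would mean concluding that there is a fire when in fact there is no fire. Consequence: the building is evacuated for a false alarm, disrupting work.

A Type I error is rejecting H₀ when H₀ is true.
Here that means sounding the alarm and evacuating the building when actually there is no fire.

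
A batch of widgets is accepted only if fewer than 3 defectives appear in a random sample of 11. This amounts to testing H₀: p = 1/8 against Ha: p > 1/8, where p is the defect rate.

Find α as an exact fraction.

The significance level is the probability, assuming p = 1/8, of seeing 3 or more defectives in 11 draws.
α = 1 − P(S ≤ 2) = 1 − 7304002867/8589934592 = 1285931725/8589934592.

1285931725/8589934592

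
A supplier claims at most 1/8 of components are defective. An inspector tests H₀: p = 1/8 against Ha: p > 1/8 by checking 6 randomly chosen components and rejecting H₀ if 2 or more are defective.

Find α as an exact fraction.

43653/262144

Under H₀, K ~ Binomial(6, 1/8); the Type I error rate is P(K ≥ 2).
α = 1 − P(K ≤ 1) = 1 − 218491/262144 = 43653/262144.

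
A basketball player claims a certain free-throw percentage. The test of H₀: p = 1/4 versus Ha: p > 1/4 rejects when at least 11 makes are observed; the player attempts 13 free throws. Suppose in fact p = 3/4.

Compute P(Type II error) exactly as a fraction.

β = P(fail to reject H₀ | Ha true) = P(K ≤ 10 | p = 3/4), K ~ Binomial(13, 3/4).
Adding the binomial probabilities P(K=0)+…+P(K=10) at p = 3/4 gives 22394171/33554432.

22394171/33554432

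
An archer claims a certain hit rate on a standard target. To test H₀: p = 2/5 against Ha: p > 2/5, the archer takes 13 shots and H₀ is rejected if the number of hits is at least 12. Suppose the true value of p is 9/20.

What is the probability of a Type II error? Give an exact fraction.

10234633838806861/10240000000000000

β = P(fail to reject H₀ | Ha true) = P(Y ≤ 11 | p = 9/20), Y ~ Binomial(13, 9/20).
Summing C(13,j)·(9/20)^j·(11/20)^{13-j} for j = 0..11 gives 10234633838806861/10240000000000000.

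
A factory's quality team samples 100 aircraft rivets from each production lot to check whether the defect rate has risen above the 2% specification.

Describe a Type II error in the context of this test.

With the conventional null hypothesis that the lot's defect rate is 2% (within specification):
A Type II error is failing to reject H₀ when H₀ is false.
Here that means accepting the lot and shipping it when actually the lot's defect rate exceeds 2%.

A Type II error would mean concluding that the lot's defect rate is 2% (within specification) (or at least failing to establish that the lot's defect rate exceeds 2%) when in fact the lot's defect rate exceeds 2%.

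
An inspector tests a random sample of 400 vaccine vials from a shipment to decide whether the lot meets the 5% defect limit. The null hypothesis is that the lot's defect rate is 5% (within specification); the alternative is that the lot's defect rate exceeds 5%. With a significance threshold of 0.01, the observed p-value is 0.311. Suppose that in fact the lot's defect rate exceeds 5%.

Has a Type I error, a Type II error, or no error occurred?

Since p = 0.311 ≥ α = 0.01, H₀ is not rejected.
H₀ is false (actually the lot's defect rate exceeds 5%).
Failing to reject a false H₀ is a Type II error.

Type II error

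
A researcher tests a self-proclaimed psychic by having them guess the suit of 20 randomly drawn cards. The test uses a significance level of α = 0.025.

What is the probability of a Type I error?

0.025

The significance level α is, by definition, the probability of a Type I error — P(reject H₀ | H₀ true).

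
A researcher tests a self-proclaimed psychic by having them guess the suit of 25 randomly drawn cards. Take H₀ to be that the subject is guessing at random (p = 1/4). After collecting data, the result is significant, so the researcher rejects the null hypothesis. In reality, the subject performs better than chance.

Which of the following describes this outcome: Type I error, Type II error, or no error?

The test rejected a false H₀ — the decision matches the true state.

Neither — the decision is correct.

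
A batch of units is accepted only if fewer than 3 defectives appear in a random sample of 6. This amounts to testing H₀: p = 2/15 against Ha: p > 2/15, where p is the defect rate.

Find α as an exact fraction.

Under H₀, X ~ Binomial(6, 2/15); the Type I error rate is P(X ≥ 3).
Via the complement, α = 1 − Σ_{j=0}^{2} C(6,j)(2/15)^j(13/15)^{6-j} = 78928/2278125.

78928/2278125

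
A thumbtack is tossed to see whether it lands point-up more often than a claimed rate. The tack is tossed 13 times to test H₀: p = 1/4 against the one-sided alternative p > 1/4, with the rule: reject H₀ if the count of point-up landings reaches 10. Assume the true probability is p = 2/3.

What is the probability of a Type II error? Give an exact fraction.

1080275/1594323

β = P(fail to reject H₀ | Ha true) = P(S ≤ 9 | p = 2/3), S ~ Binomial(13, 2/3).
Adding the binomial probabilities P(S=0)+…+P(S=9) at p = 2/3 gives 1080275/1594323.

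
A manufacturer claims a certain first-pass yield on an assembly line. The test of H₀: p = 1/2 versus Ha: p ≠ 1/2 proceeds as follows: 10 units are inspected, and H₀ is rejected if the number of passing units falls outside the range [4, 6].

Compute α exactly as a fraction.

11/32

α = P(S ≤ 3 or S ≥ 7 | p = 1/2), S ~ Binomial(10, 1/2).
Each tail has probability (1 + 10 + 45 + 120)/1024; doubling gives α = 352/1024 = 11/32.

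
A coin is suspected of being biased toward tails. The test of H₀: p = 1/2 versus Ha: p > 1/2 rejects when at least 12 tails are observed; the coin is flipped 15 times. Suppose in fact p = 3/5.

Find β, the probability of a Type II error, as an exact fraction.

Under the alternative p = 3/5, Y ~ Binomial(15, 3/5); β is the probability the test does not reject, P(Y < 12).
Summing C(15,j)·(3/5)^j·(2/5)^{15-j} for j = 0..11 gives 27755679248/30517578125.

27755679248/30517578125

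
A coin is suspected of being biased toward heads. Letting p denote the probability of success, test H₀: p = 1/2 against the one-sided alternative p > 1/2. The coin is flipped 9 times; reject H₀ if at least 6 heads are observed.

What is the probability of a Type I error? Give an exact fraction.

65/256

Under H₀, S ~ Binomial(9, 1/2), and α = P(S ≥ 6).
Summing the upper tail: (84 + 36 + 9 + 1) / 2^9 = 130/512 = 65/256.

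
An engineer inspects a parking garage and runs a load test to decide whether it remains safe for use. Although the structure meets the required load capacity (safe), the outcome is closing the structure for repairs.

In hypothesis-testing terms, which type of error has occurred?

Type I error

The null hypothesis here is that the structure meets the required load capacity (safe).
'Closing the structure for repairs' corresponds to rejecting H₀.
H₀ was rejected but H₀ is true — a Type I error (false positive).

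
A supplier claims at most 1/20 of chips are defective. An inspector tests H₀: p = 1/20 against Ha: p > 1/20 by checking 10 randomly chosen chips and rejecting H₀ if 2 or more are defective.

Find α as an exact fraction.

Under H₀, S ~ Binomial(10, 1/20); the Type I error rate is P(S ≥ 2).
α = 1 − P(S ≤ 1) = 1 − 9357943235591/10240000000000 = 882056764409/10240000000000.

882056764409/10240000000000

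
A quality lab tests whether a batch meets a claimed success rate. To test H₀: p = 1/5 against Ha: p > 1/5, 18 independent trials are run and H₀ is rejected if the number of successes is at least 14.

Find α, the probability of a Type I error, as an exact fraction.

Under H₀, K ~ Binomial(18, 1/5), and α = P(K ≥ 14).
P(K ≥ 14) = Σ_{j=14}^{18} C(18,j)·(1/5)^j·(4/5)^{18-j} = 167621/762939453125.

167621/762939453125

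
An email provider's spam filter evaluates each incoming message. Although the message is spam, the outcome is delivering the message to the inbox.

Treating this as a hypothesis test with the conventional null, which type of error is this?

Type II error

The null hypothesis here is that the message is legitimate (not spam).
'Delivering the message to the inbox' corresponds to failing to reject H₀.
H₀ was not rejected but H₀ is false — a Type II error (false negative).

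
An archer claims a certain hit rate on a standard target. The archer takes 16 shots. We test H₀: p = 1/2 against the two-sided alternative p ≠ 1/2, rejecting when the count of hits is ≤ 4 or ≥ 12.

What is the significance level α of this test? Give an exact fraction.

2517/32768

α = P(Y ≤ 4 or Y ≥ 12 | p = 1/2), Y ~ Binomial(16, 1/2).
The two tails are symmetric, so α = 2·(1 + 16 + 120 + 560 + 1820)/2^16 = 5034/65536 = 2517/32768.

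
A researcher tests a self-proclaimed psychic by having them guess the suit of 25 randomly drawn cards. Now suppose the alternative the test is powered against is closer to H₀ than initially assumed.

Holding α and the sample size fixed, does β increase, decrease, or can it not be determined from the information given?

It increases.

A smaller departure from H₀ means the test statistic under Ha is distributed closer to where it would be under H₀; rejection becomes less likely.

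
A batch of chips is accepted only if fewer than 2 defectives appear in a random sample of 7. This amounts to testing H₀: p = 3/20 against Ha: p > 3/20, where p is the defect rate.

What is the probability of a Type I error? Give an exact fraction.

181386189/640000000

Under H₀, Y ~ Binomial(7, 3/20); the Type I error rate is P(Y ≥ 2).
α = 1 − P(Y ≤ 1) = 1 − 458613811/640000000 = 181386189/640000000.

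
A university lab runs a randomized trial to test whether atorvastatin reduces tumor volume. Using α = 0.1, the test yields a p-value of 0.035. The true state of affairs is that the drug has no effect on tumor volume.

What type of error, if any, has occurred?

The conventional null hypothesis is that the drug has no effect on tumor volume.
Since p = 0.035 < α = 0.1, H₀ is rejected.
H₀ is true (actually the drug has no effect on tumor volume).
Rejecting a true H₀ is a Type I error.

Type I error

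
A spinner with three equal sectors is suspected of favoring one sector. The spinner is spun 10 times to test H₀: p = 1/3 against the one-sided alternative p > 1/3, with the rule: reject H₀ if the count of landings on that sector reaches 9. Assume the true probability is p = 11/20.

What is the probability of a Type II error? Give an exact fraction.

Under the alternative p = 11/20, K ~ Binomial(10, 11/20); β is the probability the test does not reject, P(K < 9).
Equivalently, β = 1 − P(K ≥ 9) = 10001847283209/10240000000000.

10001847283209/10240000000000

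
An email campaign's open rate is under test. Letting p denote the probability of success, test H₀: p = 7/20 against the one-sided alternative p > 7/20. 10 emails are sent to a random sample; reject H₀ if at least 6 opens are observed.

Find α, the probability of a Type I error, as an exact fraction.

The Type I error probability is α = P(S ≥ 6) computed under H₀, where S ~ Binomial(10, 7/20).
P(S ≥ 6) = Σ_{j=6}^{10} C(10,j)·(7/20)^j·(13/20)^{10-j} = 486062490487/5120000000000.

486062490487/5120000000000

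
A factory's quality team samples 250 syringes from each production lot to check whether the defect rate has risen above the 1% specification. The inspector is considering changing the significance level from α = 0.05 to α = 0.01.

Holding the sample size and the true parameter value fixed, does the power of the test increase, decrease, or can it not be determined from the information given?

Lowering α raises the bar for rejection; under Ha, the test now fails to reject on outcomes it previously would have rejected.
Since power = 1 − β and β increases, power decreases.

It decreases.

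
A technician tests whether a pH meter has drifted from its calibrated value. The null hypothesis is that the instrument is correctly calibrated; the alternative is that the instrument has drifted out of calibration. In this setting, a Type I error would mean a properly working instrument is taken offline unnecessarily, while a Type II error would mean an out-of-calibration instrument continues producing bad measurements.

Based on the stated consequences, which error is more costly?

The Type II consequence (an out-of-calibration instrument continues producing bad measurements) is more severe than the Type I consequence (a properly working instrument is taken offline unnecessarily).

Type II error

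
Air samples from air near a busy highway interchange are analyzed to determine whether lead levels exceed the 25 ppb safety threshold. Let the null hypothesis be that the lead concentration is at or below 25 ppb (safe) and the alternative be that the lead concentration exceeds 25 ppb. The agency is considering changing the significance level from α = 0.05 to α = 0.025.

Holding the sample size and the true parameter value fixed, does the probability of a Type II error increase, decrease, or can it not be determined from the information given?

A smaller α moves the rejection region further into the tail. With the alternative true, more outcomes now fall outside the rejection region, so failing to reject becomes more likely.

It increases.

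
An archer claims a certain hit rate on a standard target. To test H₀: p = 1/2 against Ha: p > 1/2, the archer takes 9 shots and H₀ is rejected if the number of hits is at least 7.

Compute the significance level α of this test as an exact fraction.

Under H₀, S ~ Binomial(9, 1/2), and α = P(S ≥ 7).
P(S ≥ 7) = [C(9,7) + C(9,8) + C(9,9)] / 2^9 = (36 + 9 + 1) / 512 = 46/512 = 23/256.

23/256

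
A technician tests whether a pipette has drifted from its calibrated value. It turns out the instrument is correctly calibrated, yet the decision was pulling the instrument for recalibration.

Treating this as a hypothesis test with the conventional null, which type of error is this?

Type I error

The null hypothesis here is that the instrument is correctly calibrated.
'Pulling the instrument for recalibration' corresponds to rejecting H₀.
H₀ was rejected but H₀ is true — a Type I error (false positive).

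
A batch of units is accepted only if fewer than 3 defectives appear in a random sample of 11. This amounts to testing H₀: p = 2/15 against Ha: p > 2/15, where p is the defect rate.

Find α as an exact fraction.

2209953752/12814453125

α = P(reject H₀ | H₀ true) = P(K ≥ 3 | p = 2/15), K ~ Binomial(11, 2/15).
Via the complement, α = 1 − Σ_{j=0}^{2} C(11,j)(2/15)^j(13/15)^{11-j} = 2209953752/12814453125.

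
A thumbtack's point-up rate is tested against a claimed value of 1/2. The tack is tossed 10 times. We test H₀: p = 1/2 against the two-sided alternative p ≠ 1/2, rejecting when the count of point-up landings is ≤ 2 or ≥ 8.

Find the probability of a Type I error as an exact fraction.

7/64

α = P(X ≤ 2 or X ≥ 8 | p = 1/2), X ~ Binomial(10, 1/2).
Each tail has probability (1 + 10 + 45)/1024; doubling gives α = 112/1024 = 7/64.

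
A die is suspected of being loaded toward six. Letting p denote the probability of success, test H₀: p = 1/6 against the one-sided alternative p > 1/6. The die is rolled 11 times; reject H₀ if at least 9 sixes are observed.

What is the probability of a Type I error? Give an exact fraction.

α = P(reject H₀ | H₀ true) = P(X ≥ 9 | p = 1/6), with X ~ Binomial(11, 1/6).
P(X ≥ 9) = Σ_{j=9}^{11} C(11,j)·(1/6)^j·(5/6)^{11-j} = 53/13436928.

53/13436928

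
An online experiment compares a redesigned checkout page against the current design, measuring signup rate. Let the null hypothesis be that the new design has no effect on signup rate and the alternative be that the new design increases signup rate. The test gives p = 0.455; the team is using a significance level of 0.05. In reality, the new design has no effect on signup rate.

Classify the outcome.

Since p = 0.455 ≥ α = 0.05, H₀ is not rejected.
H₀ is true (actually the new design has no effect on signup rate).
The decision matches the true state — no error.

No error — this is a correct decision.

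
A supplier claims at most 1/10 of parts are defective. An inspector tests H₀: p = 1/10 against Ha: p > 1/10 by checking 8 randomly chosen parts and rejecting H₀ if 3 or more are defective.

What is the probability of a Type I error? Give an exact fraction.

Under H₀, Y ~ Binomial(8, 1/10); the Type I error rate is P(Y ≥ 3).
α = 1 − P(Y ≤ 2) = 1 − 96190821/100000000 = 3809179/100000000.

3809179/100000000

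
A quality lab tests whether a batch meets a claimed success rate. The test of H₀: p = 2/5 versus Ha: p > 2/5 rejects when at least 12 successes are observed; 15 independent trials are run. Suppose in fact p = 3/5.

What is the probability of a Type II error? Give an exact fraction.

27755679248/30517578125

β = P(fail to reject H₀ | Ha true) = P(Y ≤ 11 | p = 3/5), Y ~ Binomial(15, 3/5).
Equivalently, β = 1 − P(Y ≥ 12) = 27755679248/30517578125.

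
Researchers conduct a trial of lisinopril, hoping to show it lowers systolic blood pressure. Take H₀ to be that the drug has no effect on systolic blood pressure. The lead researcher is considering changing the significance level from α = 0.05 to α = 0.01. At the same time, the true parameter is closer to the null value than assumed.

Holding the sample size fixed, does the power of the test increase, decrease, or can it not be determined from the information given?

Tightening α shrinks the rejection region. When Ha holds, fewer sample outcomes clear the stricter threshold, so more fall in the acceptance region. A smaller true effect puts the Ha sampling distribution closer to H₀, so more of it falls in the non-rejection region. Both changes push β in the same direction.
Since power = 1 − β and β increases, power decreases.

It decreases.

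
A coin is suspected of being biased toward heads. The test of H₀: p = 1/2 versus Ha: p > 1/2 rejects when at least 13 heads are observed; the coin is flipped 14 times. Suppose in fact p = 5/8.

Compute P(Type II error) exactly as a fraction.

4340673464229/4398046511104

Under the alternative p = 5/8, Y ~ Binomial(14, 5/8); β is the probability the test does not reject, P(Y < 13).
Equivalently, β = 1 − P(Y ≥ 13) = 4340673464229/4398046511104.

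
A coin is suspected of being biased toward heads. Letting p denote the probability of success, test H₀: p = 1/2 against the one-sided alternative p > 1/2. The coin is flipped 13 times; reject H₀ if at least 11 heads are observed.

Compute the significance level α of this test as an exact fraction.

The Type I error probability is α = P(K ≥ 11) computed under H₀, where K ~ Binomial(13, 1/2).
That's C(13,11) + C(13,12) + C(13,13) over 2^13, i.e. (78 + 13 + 1)/8192 = 92/8192 = 23/2048.

23/2048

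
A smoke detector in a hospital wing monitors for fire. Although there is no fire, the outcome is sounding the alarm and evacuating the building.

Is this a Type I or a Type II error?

The null hypothesis here is that there is no fire.
'Sounding the alarm and evacuating the building' corresponds to rejecting H₀.
H₀ was rejected but H₀ is true — a Type I error (false positive).

Type I error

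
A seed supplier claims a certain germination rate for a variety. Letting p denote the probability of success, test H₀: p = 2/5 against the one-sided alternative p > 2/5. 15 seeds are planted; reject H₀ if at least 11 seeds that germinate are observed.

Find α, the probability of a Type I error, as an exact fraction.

285267968/30517578125

Under H₀, S ~ Binomial(15, 2/5), and α = P(S ≥ 11).
Adding the binomial terms for j = 11 through 15 with p = 2/5 yields 285267968/30517578125.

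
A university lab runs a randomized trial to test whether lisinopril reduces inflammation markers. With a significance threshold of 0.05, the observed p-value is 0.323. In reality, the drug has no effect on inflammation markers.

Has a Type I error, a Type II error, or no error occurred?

No error — this is a correct decision.

The conventional null hypothesis is that the drug has no effect on inflammation markers.
Since p = 0.323 ≥ α = 0.05, H₀ is not rejected.
H₀ is true (actually the drug has no effect on inflammation markers).
The decision matches the true state — no error.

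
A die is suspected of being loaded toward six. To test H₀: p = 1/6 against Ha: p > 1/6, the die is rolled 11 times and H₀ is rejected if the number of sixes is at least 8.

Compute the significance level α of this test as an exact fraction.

Under H₀, Y ~ Binomial(11, 1/6), and α = P(Y ≥ 8).
Adding the binomial terms for j = 8 through 11 with p = 1/6 yields 919/15116544.

919/15116544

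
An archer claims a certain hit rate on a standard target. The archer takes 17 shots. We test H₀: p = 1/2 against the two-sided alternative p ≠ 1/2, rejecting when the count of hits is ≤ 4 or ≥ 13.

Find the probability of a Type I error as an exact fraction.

Under H₀, Y ~ Binomial(17, 1/2); α is the probability of landing in either tail, P(Y ≤ 4) + P(Y ≥ 13).
By symmetry, α = 2·P(Y ≤ 4) = 2·(1 + 17 + 136 + 680 + 2380)/131072 = 6428/131072 = 1607/32768.

1607/32768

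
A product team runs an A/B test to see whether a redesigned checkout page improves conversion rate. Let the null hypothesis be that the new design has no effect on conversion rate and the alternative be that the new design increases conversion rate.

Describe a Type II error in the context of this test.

A Type II error is failing to reject H₀ when H₀ is false.
Here that means keeping the current design when actually the new design increases conversion rate.

A Type II error would mean concluding that the new design has no effect on conversion rate (or at least failing to establish that the new design increases conversion rate) when in fact the new design increases conversion rate.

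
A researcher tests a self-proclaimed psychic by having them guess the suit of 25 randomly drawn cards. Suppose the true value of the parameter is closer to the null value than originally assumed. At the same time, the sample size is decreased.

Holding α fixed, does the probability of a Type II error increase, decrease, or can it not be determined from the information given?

When the true parameter is near the null value, the test has a harder time distinguishing Ha from H₀. With less data the test statistic is noisier; under Ha, more outcomes land inside the acceptance region. Both changes push β in the same direction.

It increases.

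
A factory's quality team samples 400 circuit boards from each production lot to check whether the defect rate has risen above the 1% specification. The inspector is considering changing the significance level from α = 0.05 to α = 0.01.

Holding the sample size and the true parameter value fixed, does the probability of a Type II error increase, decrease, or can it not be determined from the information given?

It increases.

Tightening α shrinks the rejection region. When Ha holds, fewer sample outcomes clear the stricter threshold, so more fall in the acceptance region.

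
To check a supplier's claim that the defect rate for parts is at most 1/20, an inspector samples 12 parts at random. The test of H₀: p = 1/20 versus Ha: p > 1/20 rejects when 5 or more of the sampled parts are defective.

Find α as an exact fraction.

Under H₀, Y ~ Binomial(12, 1/20); the Type I error rate is P(Y ≥ 5).
Computing the lower-tail complement: 1 − 409524655607633/409600000000000 = 75344392367/409600000000000.

75344392367/409600000000000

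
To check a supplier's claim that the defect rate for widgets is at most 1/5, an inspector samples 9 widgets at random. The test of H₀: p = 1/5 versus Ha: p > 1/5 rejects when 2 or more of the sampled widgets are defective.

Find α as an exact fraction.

Under H₀, X ~ Binomial(9, 1/5); the Type I error rate is P(X ≥ 2).
Computing the lower-tail complement: 1 − 851968/1953125 = 1101157/1953125.

1101157/1953125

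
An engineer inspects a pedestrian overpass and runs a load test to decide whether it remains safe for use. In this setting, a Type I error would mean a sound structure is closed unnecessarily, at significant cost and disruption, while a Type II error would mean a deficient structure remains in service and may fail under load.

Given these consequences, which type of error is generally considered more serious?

Type II error

The Type II consequence (a deficient structure remains in service and may fail under load) is more severe than the Type I consequence (a sound structure is closed unnecessarily, at significant cost and disruption).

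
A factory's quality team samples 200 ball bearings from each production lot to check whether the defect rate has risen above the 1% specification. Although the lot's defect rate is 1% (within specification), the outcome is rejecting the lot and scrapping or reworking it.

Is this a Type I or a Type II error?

The null hypothesis here is that the lot's defect rate is 1% (within specification).
'Rejecting the lot and scrapping or reworking it' corresponds to rejecting H₀.
H₀ was rejected but H₀ is true — a Type I error (false positive).

Type I error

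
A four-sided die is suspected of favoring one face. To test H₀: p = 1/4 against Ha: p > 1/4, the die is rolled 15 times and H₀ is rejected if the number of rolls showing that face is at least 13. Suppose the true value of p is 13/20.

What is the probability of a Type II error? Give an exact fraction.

Under the alternative p = 13/20, S ~ Binomial(15, 13/20); β is the probability the test does not reject, P(S < 13).
Summing C(15,j)·(13/20)^j·(7/20)^{15-j} for j = 0..12 gives 30745097163070342213/32768000000000000000.

30745097163070342213/32768000000000000000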